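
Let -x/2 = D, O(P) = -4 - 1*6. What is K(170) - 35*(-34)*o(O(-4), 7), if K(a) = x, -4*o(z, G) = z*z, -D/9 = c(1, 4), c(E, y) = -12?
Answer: -29966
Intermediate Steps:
O(P) = -10 (O(P) = -4 - 6 = -10)
D = 108 (D = -9*(-12) = 108)
x = -216 (x = -2*108 = -216)
o(z, G) = -z²/4 (o(z, G) = -z*z/4 = -z²/4)
K(a) = -216
K(170) - 35*(-34)*o(O(-4), 7) = -216 - 35*(-34)*(-¼*(-10)²) = -216 - (-1190)*(-¼*100) = -216 - (-1190)*(-25) = -216 - 1*29750 = -216 - 29750 = -29966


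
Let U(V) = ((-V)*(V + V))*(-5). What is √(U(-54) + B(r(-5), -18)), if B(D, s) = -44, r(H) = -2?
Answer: 2*√7279 ≈ 170.63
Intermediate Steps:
U(V) = 10*V² (U(V) = ((-V)*(2*V))*(-5) = -2*V²*(-5) = 10*V²)
√(U(-54) + B(r(-5), -18)) = √(10*(-54)² - 44) = √(10*2916 - 44) = √(29160 - 44) = √29116 = 2*√7279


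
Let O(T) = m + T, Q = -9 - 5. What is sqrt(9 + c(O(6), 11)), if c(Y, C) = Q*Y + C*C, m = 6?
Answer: I*sqrt(38) ≈ 6.1644*I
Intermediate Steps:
Q = -14
O(T) = 6 + T
c(Y, C) = C**2 - 14*Y (c(Y, C) = -14*Y + C*C = -14*Y + C**2 = C**2 - 14*Y)
sqrt(9 + c(O(6), 11)) = sqrt(9 + (11**2 - 14*(6 + 6))) = sqrt(9 + (121 - 14*12)) = sqrt(9 + (121 - 168)) = sqrt(9 - 47) = sqrt(-38) = I*sqrt(38)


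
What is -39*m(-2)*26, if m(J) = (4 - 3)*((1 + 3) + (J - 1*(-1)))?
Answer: -3042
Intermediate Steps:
m(J) = 5 + J (m(J) = 1*(4 + (J + 1)) = 1*(4 + (1 + J)) = 1*(5 + J) = 5 + J)
-39*m(-2)*26 = -39*(5 - 2)*26 = -39*3*26 = -117*26 = -3042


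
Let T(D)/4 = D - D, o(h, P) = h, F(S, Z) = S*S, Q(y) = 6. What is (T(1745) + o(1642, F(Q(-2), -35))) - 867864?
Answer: -866222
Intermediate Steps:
F(S, Z) = S²
T(D) = 0 (T(D) = 4*(D - D) = 4*0 = 0)
(T(1745) + o(1642, F(Q(-2), -35))) - 867864 = (0 + 1642) - 867864 = 1642 - 867864 = -866222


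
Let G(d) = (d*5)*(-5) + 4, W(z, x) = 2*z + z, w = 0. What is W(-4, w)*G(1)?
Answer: 252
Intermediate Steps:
W(z, x) = 3*z
G(d) = 4 - 25*d (G(d) = (5*d)*(-5) + 4 = -25*d + 4 = 4 - 25*d)
W(-4, w)*G(1) = (3*(-4))*(4 - 25*1) = -12*(4 - 25) = -12*(-21) = 252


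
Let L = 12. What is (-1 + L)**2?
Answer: 121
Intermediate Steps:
(-1 + L)**2 = (-1 + 12)**2 = 11**2 = 121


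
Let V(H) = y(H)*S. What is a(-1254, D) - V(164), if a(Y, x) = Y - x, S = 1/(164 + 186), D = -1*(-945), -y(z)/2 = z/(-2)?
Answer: -384907/175 ≈ -2199.5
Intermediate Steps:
y(z) = z (y(z) = -2*z/(-2) = -2*z*(-1)/2 = -(-1)*z = z)
D = 945
S = 1/350 ≈ 0.0028571
V(H) = H/350 (V(H) = H*(1/350) = H/350)
a(-1254, D) - V(164) = (-1254 - 1*945) - 164/350 = (-1254 - 945) - 1*82/175 = -2199 - 82/175 = -384907/175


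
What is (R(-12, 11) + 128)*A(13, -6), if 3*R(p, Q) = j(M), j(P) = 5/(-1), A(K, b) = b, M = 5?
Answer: -758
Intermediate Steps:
j(P) = -5 (j(P) = 5*(-1) = -5)
R(p, Q) = -5/3 (R(p, Q) = (1/3)*(-5) = -5/3)
(R(-12, 11) + 128)*A(13, -6) = (-5/3 + 128)*(-6) = (379/3)*(-6) = -758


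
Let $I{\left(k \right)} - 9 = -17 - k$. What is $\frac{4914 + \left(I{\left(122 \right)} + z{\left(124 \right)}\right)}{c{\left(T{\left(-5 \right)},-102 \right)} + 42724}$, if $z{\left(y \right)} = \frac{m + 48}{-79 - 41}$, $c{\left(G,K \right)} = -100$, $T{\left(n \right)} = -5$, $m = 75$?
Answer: $\frac{63773}{568320} \approx 0.11221$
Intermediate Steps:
$I{\left(k \right)} = -8 - k$ ($I{\left(k \right)} = 9 - \left(17 + k\right) = -8 - k$)
$z{\left(y \right)} = - \frac{41}{40}$ ($z{\left(y \right)} = \frac{75 + 48}{-79 - 41} = \frac{123}{-120} = 123 \left(- \frac{1}{120}\right) = - \frac{41}{40}$)
$\frac{4914 + \left(I{\left(122 \right)} + z{\left(124 \right)}\right)}{c{\left(T{\left(-5 \right)},-102 \right)} + 42724} = \frac{4914 - \frac{5241}{40}}{-100 + 42724} = \frac{4914 - \frac{5241}{40}}{42624} = \left(4914 - \frac{5241}{40}\right) \frac{1}{42624} = \frac{191319}{40} \cdot \frac{1}{42624} = \frac{63773}{568320}$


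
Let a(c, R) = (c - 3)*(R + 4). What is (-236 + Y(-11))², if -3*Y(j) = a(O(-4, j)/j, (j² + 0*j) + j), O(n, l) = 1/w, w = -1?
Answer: 1904400/121 ≈ 15739.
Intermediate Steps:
O(n, l) = -1 (O(n, l) = 1/(-1) = -1)
a(c, R) = (-3 + c)*(4 + R)
Y(j) = 4 + j + j² + 4/(3*j) + (j + j²)/(3*j) (Y(j) = -(-12 - 3*((j² + 0*j) + j) + 4*(-1/j) + ((j² + 0*j) + j)*(-1/j))/3 = -(-12 - 3*((j² + 0) + j) - 4/j + ((j² + 0) + j)*(-1/j))/3 = -(-12 - 3*(j² + j) - 4/j + (j² + j)*(-1/j))/3 = -(-12 - 3*(j + j²) - 4/j + (j + j²)*(-1/j))/3 = -(-12 + (-3*j - 3*j²) - 4/j - (j + j²)/j)/3 = -(-12 - 4/j - 3*j - 3*j² - (j + j²)/j)/3 = 4 + j + j² + 4/(3*j) + (j + j²)/(3*j))
(-236 + Y(-11))² = (-236 + (⅓)*(4 - 11*(13 - 11 + 3*(-11)*(1 - 11)))/(-11))² = (-236 + (⅓)*(-1/11)*(4 - 11*(13 - 11 + 3*(-11)*(-10))))² = (-236 + (⅓)*(-1/11)*(4 - 11*(13 - 11 + 330)))² = (-236 + (⅓)*(-1/11)*(4 - 11*332))² = (-236 + (⅓)*(-1/11)*(4 - 3652))² = (-236 + (⅓)*(-1/11)*(-3648))² = (-236 + 1216/11)² = (-1380/11)² = 1904400/121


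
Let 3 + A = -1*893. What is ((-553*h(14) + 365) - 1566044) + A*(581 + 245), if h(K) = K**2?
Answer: -2414163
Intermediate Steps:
A = -896 (A = -3 - 1*893 = -3 - 893 = -896)
((-553*h(14) + 365) - 1566044) + A*(581 + 245) = ((-553*14**2 + 365) - 1566044) - 896*(581 + 245) = ((-553*196 + 365) - 1566044) - 896*826 = ((-108388 + 365) - 1566044) - 740096 = (-108023 - 1566044) - 740096 = -1674067 - 740096 = -2414163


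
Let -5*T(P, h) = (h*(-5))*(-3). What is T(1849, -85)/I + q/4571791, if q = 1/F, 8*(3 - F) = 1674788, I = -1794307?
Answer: -488112778711769/3434604585070207367 ≈ -0.00014212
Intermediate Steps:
F = -418691/2 (F = 3 - ⅛*1674788 = 3 - 418697/2 = -418691/2 ≈ -2.0935e+5)
T(P, h) = -3*h (T(P, h) = -h*(-5)*(-3)/5 = -(-5*h)*(-3)/5 = -3*h)
q = -2/418691 (q = 1/(-418691/2) = -2/418691 ≈ -4.7768e-6)
T(1849, -85)/I + q/4571791 = -3*(-85)/(-1794307) - 2/418691/4571791 = 255*(-1/1794307) - 2/418691*1/4571791 = -255/1794307 - 2/1914167745581 = -488112778711769/3434604585070207367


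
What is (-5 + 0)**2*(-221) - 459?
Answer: -5984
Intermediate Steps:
(-5 + 0)**2*(-221) - 459 = (-5)**2*(-221) - 459 = 25*(-221) - 459 = -5525 - 459 = -5984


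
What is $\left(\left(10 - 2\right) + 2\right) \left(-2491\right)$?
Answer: $-24910$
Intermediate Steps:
$\left(\left(10 - 2\right) + 2\right) \left(-2491\right) = \left(8 + 2\right) \left(-2491\right) = 10 \left(-2491\right) = -24910$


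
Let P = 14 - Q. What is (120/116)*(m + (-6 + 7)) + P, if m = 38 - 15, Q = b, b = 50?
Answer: -324/29 ≈ -11.172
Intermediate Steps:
Q = 50
m = 23
P = -36 (P = 14 - 1*50 = 14 - 50 = -36)
(120/116)*(m + (-6 + 7)) + P = (120/116)*(23 + (-6 + 7)) - 36 = (120*(1/116))*(23 + 1) - 36 = (30/29)*24 - 36 = 720/29 - 36 = -324/29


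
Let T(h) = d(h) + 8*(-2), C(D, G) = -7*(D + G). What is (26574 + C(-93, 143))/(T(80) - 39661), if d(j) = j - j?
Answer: -2384/3607 ≈ -0.66094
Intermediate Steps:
d(j) = 0
C(D, G) = -7*D - 7*G
T(h) = -16 (T(h) = 0 + 8*(-2) = 0 - 16 = -16)
(26574 + C(-93, 143))/(T(80) - 39661) = (26574 + (-7*(-93) - 7*143))/(-16 - 39661) = (26574 + (651 - 1001))/(-39677) = (26574 - 350)*(-1/39677) = 26224*(-1/39677) = -2384/3607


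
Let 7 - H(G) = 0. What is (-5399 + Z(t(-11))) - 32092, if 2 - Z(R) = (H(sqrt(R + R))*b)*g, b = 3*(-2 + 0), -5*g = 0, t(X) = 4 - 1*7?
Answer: -37489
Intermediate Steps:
H(G) = 7 (H(G) = 7 - 1*0 = 7 + 0 = 7)
t(X) = -3 (t(X) = 4 - 7 = -3)
g = 0 (g = -1/5*0 = 0)
b = -6 (b = 3*(-2) = -6)
Z(R) = 2 (Z(R) = 2 - 7*(-6)*0 = 2 - (-42)*0 = 2 - 1*0 = 2 + 0 = 2)
(-5399 + Z(t(-11))) - 32092 = (-5399 + 2) - 32092 = -5397 - 32092 = -37489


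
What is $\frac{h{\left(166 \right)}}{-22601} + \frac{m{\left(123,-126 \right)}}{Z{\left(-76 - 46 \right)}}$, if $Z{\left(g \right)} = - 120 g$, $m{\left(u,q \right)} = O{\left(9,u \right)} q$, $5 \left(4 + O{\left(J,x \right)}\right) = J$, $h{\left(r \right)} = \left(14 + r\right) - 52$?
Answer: $\frac{3659231}{275732200} \approx 0.013271$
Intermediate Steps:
$h{\left(r \right)} = -38 + r$
$O{\left(J,x \right)} = -4 + \frac{J}{5}$
$m{\left(u,q \right)} = - \frac{11 q}{5}$ ($m{\left(u,q \right)} = \left(-4 + \frac{1}{5} \cdot 9\right) q = \left(-4 + \frac{9}{5}\right) q = - \frac{11 q}{5}$)
$\frac{h{\left(166 \right)}}{-22601} + \frac{m{\left(123,-126 \right)}}{Z{\left(-76 - 46 \right)}} = \frac{-38 + 166}{-22601} + \frac{\left(- \frac{11}{5}\right) \left(-126\right)}{\left(-120\right) \left(-76 - 46\right)} = 128 \left(- \frac{1}{22601}\right) + \frac{1386}{5 \left(\left(-120\right) \left(-122\right)\right)} = - \frac{128}{22601} + \frac{1386}{5 \cdot 14640} = - \frac{128}{22601} + \frac{1386}{5} \cdot \frac{1}{14640} = - \frac{128}{22601} + \frac{231}{12200} = \frac{3659231}{275732200}$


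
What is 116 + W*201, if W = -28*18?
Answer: -101188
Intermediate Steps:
W = -504
116 + W*201 = 116 - 504*201 = 116 - 101304 = -101188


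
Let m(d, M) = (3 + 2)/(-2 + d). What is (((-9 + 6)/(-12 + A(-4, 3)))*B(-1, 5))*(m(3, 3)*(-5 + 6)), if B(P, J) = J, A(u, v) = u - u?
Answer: 25/4 ≈ 6.2500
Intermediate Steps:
A(u, v) = 0
m(d, M) = 5/(-2 + d)
(((-9 + 6)/(-12 + A(-4, 3)))*B(-1, 5))*(m(3, 3)*(-5 + 6)) = (((-9 + 6)/(-12 + 0))*5)*((5/(-2 + 3))*(-5 + 6)) = (-3/(-12)*5)*((5/1)*1) = (-3*(-1/12)*5)*((5*1)*1) = ((¼)*5)*(5*1) = (5/4)*5 = 25/4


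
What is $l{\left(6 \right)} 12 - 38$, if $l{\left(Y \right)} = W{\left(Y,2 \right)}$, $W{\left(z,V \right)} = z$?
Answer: $34$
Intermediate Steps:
$l{\left(Y \right)} = Y$
$l{\left(6 \right)} 12 - 38 = 6 \cdot 12 - 38 = 72 - 38 = 34$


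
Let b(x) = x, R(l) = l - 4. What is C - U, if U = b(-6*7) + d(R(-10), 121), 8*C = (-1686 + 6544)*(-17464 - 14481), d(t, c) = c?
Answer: -77594721/4 ≈ -1.9399e+7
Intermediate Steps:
R(l) = -4 + l
C = -77594405/4 (C = ((-1686 + 6544)*(-17464 - 14481))/8 = (4858*(-31945))/8 = (⅛)*(-155188810) = -77594405/4 ≈ -1.9399e+7)
U = 79 (U = -6*7 + 121 = -42 + 121 = 79)
C - U = -77594405/4 - 1*79 = -77594405/4 - 79 = -77594721/4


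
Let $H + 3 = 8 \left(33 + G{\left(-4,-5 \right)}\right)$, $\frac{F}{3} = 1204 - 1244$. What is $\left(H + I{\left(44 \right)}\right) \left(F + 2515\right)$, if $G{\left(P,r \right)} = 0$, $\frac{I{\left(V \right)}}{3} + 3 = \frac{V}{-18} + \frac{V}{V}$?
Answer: $\frac{1779485}{3} \approx 5.9316 \cdot 10^{5}$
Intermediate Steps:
$I{\left(V \right)} = -6 - \frac{V}{6}$ ($I{\left(V \right)} = -9 + 3 \left(\frac{V}{-18} + \frac{V}{V}\right) = -9 + 3 \left(V \left(- \frac{1}{18}\right) + 1\right) = -9 + 3 \left(- \frac{V}{18} + 1\right) = -9 + 3 \left(1 - \frac{V}{18}\right) = -9 - \left(-3 + \frac{V}{6}\right) = -6 - \frac{V}{6}$)
$F = -120$ ($F = 3 \left(1204 - 1244\right) = 3 \left(-40\right) = -120$)
$H = 261$ ($H = -3 + 8 \left(33 + 0\right) = -3 + 8 \cdot 33 = -3 + 264 = 261$)
$\left(H + I{\left(44 \right)}\right) \left(F + 2515\right) = \left(261 - \frac{40}{3}\right) \left(-120 + 2515\right) = \left(261 - \frac{40}{3}\right) 2395 = \frac{743}{3} \cdot 2395 = \frac{1779485}{3}$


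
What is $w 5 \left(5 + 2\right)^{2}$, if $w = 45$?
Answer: $11025$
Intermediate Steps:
$w 5 \left(5 + 2\right)^{2} = 45 \cdot 5 \left(5 + 2\right)^{2} = 225 \cdot 7^{2} = 225 \cdot 49 = 11025$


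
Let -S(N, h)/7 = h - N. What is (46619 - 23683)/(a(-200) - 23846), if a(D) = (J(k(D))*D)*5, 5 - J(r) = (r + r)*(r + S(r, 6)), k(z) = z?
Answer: 11468/328385577 ≈ 3.4922e-5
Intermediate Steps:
S(N, h) = -7*h + 7*N (S(N, h) = -7*(h - N) = -7*h + 7*N)
J(r) = 5 - 2*r*(-42 + 8*r) (J(r) = 5 - (r + r)*(r + (-7*6 + 7*r)) = 5 - 2*r*(r + (-42 + 7*r)) = 5 - 2*r*(-42 + 8*r))
a(D) = 5*D*(5 - 16*D² + 84*D) (a(D) = ((5 - 16*D² + 84*D)*D)*5 = (D*(5 - 16*D² + 84*D))*5 = 5*D*(5 - 16*D² + 84*D))
(46619 - 23683)/(a(-200) - 23846) = (46619 - 23683)/(5*(-200)*(5 - 16*(-200)² + 84*(-200)) - 23846) = 22936/(5*(-200)*(5 - 16*40000 - 16800) - 23846) = 22936/(5*(-200)*(5 - 640000 - 16800) - 23846) = 22936/(5*(-200)*(-656795) - 23846) = 22936/(656795000 - 23846) = 22936/656771154 = 22936*(1/656771154) = 11468/328385577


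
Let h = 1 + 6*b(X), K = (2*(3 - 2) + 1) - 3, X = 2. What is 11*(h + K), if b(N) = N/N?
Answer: 77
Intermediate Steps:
b(N) = 1
K = 0 (K = (2*1 + 1) - 3 = (2 + 1) - 3 = 3 - 3 = 0)
h = 7 (h = 1 + 6*1 = 1 + 6 = 7)
11*(h + K) = 11*(7 + 0) = 11*7 = 77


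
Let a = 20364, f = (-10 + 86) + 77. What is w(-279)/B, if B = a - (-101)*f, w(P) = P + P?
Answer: -186/11939 ≈ -0.015579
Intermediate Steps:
f = 153 (f = 76 + 77 = 153)
w(P) = 2*P
B = 35817 (B = 20364 - (-101)*153 = 20364 - 1*(-15453) = 20364 + 15453 = 35817)
w(-279)/B = (2*(-279))/35817 = -558*1/35817 = -186/11939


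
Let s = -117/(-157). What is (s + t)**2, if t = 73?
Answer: 134050084/24649 ≈ 5438.4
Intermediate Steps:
s = 117/157 (s = -117*(-1/157) = 117/157 ≈ 0.74522)
(s + t)**2 = (117/157 + 73)**2 = (11578/157)**2 = 134050084/24649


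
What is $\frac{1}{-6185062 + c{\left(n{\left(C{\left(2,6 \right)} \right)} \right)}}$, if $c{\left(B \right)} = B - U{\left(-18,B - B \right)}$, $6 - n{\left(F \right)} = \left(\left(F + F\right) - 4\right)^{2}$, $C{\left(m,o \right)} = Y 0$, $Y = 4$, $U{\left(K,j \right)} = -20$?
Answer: $- \frac{1}{6185052} \approx -1.6168 \cdot 10^{-7}$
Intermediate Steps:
$C{\left(m,o \right)} = 0$ ($C{\left(m,o \right)} = 4 \cdot 0 = 0$)
$n{\left(F \right)} = 6 - \left(-4 + 2 F\right)^{2}$ ($n{\left(F \right)} = 6 - \left(\left(F + F\right) - 4\right)^{2} = 6 - \left(2 F - 4\right)^{2} = 6 - \left(-4 + 2 F\right)^{2}$)
$c{\left(B \right)} = 20 + B$ ($c{\left(B \right)} = B - -20 = B + 20 = 20 + B$)
$\frac{1}{-6185062 + c{\left(n{\left(C{\left(2,6 \right)} \right)} \right)}} = \frac{1}{-6185062 + \left(20 + \left(6 - 4 \left(-2 + 0\right)^{2}\right)\right)} = \frac{1}{-6185062 + \left(20 + \left(6 - 4 \left(-2\right)^{2}\right)\right)} = \frac{1}{-6185062 + \left(20 + \left(6 - 16\right)\right)} = \frac{1}{-6185062 + \left(20 - 10\right)} = \frac{1}{-6185062 + 10} = \frac{1}{-6185052} = - \frac{1}{6185052}$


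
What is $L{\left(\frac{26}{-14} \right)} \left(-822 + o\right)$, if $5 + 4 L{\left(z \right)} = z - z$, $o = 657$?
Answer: $\frac{825}{4} \approx 206.25$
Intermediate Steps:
$L{\left(z \right)} = - \frac{5}{4}$ ($L{\left(z \right)} = - \frac{5}{4} + \frac{z - z}{4} = - \frac{5}{4} + \frac{1}{4} \cdot 0 = - \frac{5}{4} + 0 = - \frac{5}{4}$)
$L{\left(\frac{26}{-14} \right)} \left(-822 + o\right) = - \frac{5 \left(-822 + 657\right)}{4} = \left(- \frac{5}{4}\right) \left(-165\right) = \frac{825}{4}$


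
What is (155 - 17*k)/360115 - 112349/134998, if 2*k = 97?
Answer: -20274470648/24307402385 ≈ -0.83409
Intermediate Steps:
k = 97/2 (k = (½)*97 = 97/2 ≈ 48.500)
(155 - 17*k)/360115 - 112349/134998 = (155 - 17*97/2)/360115 - 112349/134998 = (155 - 1649/2)*(1/360115) - 112349*1/134998 = -1339/2*1/360115 - 112349/134998 = -1339/720230 - 112349/134998 = -20274470648/24307402385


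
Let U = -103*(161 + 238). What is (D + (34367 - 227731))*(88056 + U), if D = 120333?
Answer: -3429462729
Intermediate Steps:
U = -41097 (U = -103*399 = -41097)
(D + (34367 - 227731))*(88056 + U) = (120333 + (34367 - 227731))*(88056 - 41097) = (120333 - 193364)*46959 = -73031*46959 = -3429462729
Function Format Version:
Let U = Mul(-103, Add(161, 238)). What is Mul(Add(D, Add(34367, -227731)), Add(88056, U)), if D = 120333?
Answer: -3429462729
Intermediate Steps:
U = -41097 (U = Mul(-103, 399) = -41097)
Mul(Add(D, Add(34367, -227731)), Add(88056, U)) = Mul(Add(120333, Add(34367, -227731)), Add(88056, -41097)) = Mul(Add(120333, -193364), 46959) = Mul(-73031, 46959) = -3429462729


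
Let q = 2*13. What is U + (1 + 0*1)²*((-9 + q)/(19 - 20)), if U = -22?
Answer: -39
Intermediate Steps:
q = 26
U + (1 + 0*1)²*((-9 + q)/(19 - 20)) = -22 + (1 + 0*1)²*((-9 + 26)/(19 - 20)) = -22 + (1 + 0)²*(17/(-1)) = -22 + 1²*(17*(-1)) = -22 + 1*(-17) = -22 - 17 = -39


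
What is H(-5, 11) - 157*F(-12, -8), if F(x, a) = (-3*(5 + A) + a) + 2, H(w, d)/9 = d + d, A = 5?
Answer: 5850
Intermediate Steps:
H(w, d) = 18*d (H(w, d) = 9*(d + d) = 9*(2*d) = 18*d)
F(x, a) = -28 + a (F(x, a) = (-3*(5 + 5) + a) + 2 = (-3*10 + a) + 2 = (-30 + a) + 2 = -28 + a)
H(-5, 11) - 157*F(-12, -8) = 18*11 - 157*(-28 - 8) = 198 - 157*(-36) = 198 + 5652 = 5850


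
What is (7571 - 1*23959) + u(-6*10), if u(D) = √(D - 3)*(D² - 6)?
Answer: -16388 + 10782*I*√7 ≈ -16388.0 + 28527.0*I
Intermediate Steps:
u(D) = √(-3 + D)*(-6 + D²)
(7571 - 1*23959) + u(-6*10) = (7571 - 1*23959) + √(-3 - 6*10)*(-6 + (-6*10)²) = (7571 - 23959) + √(-3 - 60)*(-6 + (-60)²) = -16388 + √(-63)*(-6 + 3600) = -16388 + (3*I*√7)*3594 = -16388 + 10782*I*√7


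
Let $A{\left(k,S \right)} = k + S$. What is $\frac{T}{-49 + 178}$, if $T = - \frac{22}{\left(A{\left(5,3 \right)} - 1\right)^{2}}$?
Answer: $- \frac{22}{6321} \approx -0.0034805$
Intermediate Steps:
$A{\left(k,S \right)} = S + k$
$T = - \frac{22}{49}$ ($T = - \frac{22}{\left(\left(3 + 5\right) - 1\right)^{2}} = - \frac{22}{\left(8 - 1\right)^{2}} = - \frac{22}{7^{2}} = - \frac{22}{49} \approx -0.44898$)
$\frac{T}{-49 + 178} = - \frac{22}{49 \left(-49 + 178\right)} = - \frac{22}{49 \cdot 129} = \left(- \frac{22}{49}\right) \frac{1}{129} = - \frac{22}{6321}$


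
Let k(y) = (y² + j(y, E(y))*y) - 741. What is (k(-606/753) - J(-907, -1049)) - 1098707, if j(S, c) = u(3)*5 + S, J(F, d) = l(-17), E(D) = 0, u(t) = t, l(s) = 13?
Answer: -69267821383/63001 ≈ -1.0995e+6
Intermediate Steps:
J(F, d) = 13
j(S, c) = 15 + S (j(S, c) = 3*5 + S = 15 + S)
k(y) = -741 + y² + y*(15 + y) (k(y) = (y² + (15 + y)*y) - 741 = (y² + y*(15 + y)) - 741 = -741 + y² + y*(15 + y))
(k(-606/753) - J(-907, -1049)) - 1098707 = ((-741 + (-606/753)² + (-606/753)*(15 - 606/753)) - 1*13) - 1098707 = ((-741 + (-606*1/753)² + (-606*1/753)*(15 - 606*1/753)) - 13) - 1098707 = ((-741 + (-202/251)² - 202*(15 - 202/251)/251) - 13) - 1098707 = ((-741 + 40804/63001 - 202/251*3563/251) - 13) - 1098707 = ((-741 + 40804/63001 - 719726/63001) - 13) - 1098707 = (-47362663/63001 - 13) - 1098707 = -48181676/63001 - 1098707 = -69267821383/63001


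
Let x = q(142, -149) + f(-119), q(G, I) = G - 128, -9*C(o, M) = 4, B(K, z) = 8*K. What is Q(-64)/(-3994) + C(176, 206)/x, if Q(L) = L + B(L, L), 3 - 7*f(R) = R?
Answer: 128581/988515 ≈ 0.13007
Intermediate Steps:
C(o, M) = -4/9 (C(o, M) = -⅑*4 = -4/9)
f(R) = 3/7 - R/7
q(G, I) = -128 + G
Q(L) = 9*L (Q(L) = L + 8*L = 9*L)
x = 220/7 (x = (-128 + 142) + (3/7 - ⅐*(-119)) = 14 + (3/7 + 17) = 14 + 122/7 = 220/7 ≈ 31.429)
Q(-64)/(-3994) + C(176, 206)/x = (9*(-64))/(-3994) - 4/(9*220/7) = -576*(-1/3994) - 4/9*7/220 = 288/1997 - 7/495 = 128581/988515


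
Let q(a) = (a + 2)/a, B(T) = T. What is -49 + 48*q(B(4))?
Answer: 23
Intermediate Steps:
q(a) = (2 + a)/a
-49 + 48*q(B(4)) = -49 + 48*((2 + 4)/4) = -49 + 48*((1/4)*6) = -49 + 48*(3/2) = -49 + 72 = 23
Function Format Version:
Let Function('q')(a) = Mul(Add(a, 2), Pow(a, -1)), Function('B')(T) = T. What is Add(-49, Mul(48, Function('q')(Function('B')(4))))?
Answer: 23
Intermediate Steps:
Function('q')(a) = Mul(Pow(a, -1), Add(2, a)) (Function('q')(a) = Mul(Add(2, a), Pow(a, -1)) = Mul(Pow(a, -1), Add(2, a)))
Add(-49, Mul(48, Function('q')(Function('B')(4)))) = Add(-49, Mul(48, Mul(Pow(4, -1), Add(2, 4)))) = Add(-49, Mul(48, Mul(Rational(1, 4), 6))) = Add(-49, Mul(48, Rational(3, 2))) = Add(-49, 72) = 23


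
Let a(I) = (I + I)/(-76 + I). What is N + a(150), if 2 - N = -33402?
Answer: 1236098/37 ≈ 33408.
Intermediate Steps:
N = 33404 (N = 2 - 1*(-33402) = 2 + 33402 = 33404)
a(I) = 2*I/(-76 + I) (a(I) = (2*I)/(-76 + I) = 2*I/(-76 + I))
N + a(150) = 33404 + 2*150/(-76 + 150) = 33404 + 2*150/74 = 33404 + 2*150*(1/74) = 33404 + 150/37 = 1236098/37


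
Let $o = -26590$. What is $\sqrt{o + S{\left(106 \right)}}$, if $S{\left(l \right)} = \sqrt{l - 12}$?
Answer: $\sqrt{-26590 + \sqrt{94}} \approx 163.03 i$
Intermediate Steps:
$S{\left(l \right)} = \sqrt{-12 + l}$
$\sqrt{o + S{\left(106 \right)}} = \sqrt{-26590 + \sqrt{-12 + 106}} = \sqrt{-26590 + \sqrt{94}}$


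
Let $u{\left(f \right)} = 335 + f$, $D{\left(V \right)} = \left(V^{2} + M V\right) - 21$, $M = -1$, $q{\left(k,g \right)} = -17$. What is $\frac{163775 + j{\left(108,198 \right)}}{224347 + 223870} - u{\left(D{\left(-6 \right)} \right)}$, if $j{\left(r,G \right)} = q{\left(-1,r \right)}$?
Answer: $- \frac{22771642}{64031} \approx -355.63$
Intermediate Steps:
$j{\left(r,G \right)} = -17$
$D{\left(V \right)} = -21 + V^{2} - V$ ($D{\left(V \right)} = \left(V^{2} - V\right) - 21 = -21 + V^{2} - V$)
$\frac{163775 + j{\left(108,198 \right)}}{224347 + 223870} - u{\left(D{\left(-6 \right)} \right)} = \frac{163775 - 17}{224347 + 223870} - \left(335 - \left(15 - 36\right)\right) = \frac{163758}{448217} - \left(335 + \left(-21 + 36 + 6\right)\right) = 163758 \cdot \frac{1}{448217} - \left(335 + 21\right) = \frac{23394}{64031} - 356 = - \frac{22771642}{64031}$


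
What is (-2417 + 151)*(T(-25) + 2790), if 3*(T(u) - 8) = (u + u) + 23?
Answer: -6319874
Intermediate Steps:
T(u) = 47/3 + 2*u/3 (T(u) = 8 + ((u + u) + 23)/3 = 8 + (2*u + 23)/3 = 8 + (23 + 2*u)/3 = 8 + (23/3 + 2*u/3) = 47/3 + 2*u/3)
(-2417 + 151)*(T(-25) + 2790) = (-2417 + 151)*((47/3 + (⅔)*(-25)) + 2790) = -2266*((47/3 - 50/3) + 2790) = -2266*(-1 + 2790) = -2266*2789 = -6319874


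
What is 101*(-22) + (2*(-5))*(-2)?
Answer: -2202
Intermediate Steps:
101*(-22) + (2*(-5))*(-2) = -2222 - 10*(-2) = -2222 + 20 = -2202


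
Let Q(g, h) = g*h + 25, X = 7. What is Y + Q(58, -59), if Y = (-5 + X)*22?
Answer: -3353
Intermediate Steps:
Q(g, h) = 25 + g*h
Y = 44 (Y = (-5 + 7)*22 = 2*22 = 44)
Y + Q(58, -59) = 44 + (25 + 58*(-59)) = 44 + (25 - 3422) = 44 - 3397 = -3353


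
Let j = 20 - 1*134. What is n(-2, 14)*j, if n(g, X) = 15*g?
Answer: 3420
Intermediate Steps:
j = -114 (j = 20 - 134 = -114)
n(-2, 14)*j = (15*(-2))*(-114) = -30*(-114) = 3420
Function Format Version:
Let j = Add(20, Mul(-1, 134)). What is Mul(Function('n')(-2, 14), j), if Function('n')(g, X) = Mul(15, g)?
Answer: 3420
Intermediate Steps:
j = -114 (j = Add(20, -134) = -114)
Mul(Function('n')(-2, 14), j) = Mul(Mul(15, -2), -114) = Mul(-30, -114) = 3420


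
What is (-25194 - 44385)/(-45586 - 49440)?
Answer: 69579/95026 ≈ 0.73221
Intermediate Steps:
(-25194 - 44385)/(-45586 - 49440) = -69579/(-95026) = -69579*(-1/95026) = 69579/95026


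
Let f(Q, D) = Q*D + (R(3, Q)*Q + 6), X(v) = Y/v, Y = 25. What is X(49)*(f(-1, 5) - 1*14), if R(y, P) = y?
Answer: -400/49 ≈ -8.1633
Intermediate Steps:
X(v) = 25/v
f(Q, D) = 6 + 3*Q + D*Q (f(Q, D) = Q*D + (3*Q + 6) = D*Q + (6 + 3*Q) = 6 + 3*Q + D*Q)
X(49)*(f(-1, 5) - 1*14) = (25/49)*((6 + 3*(-1) + 5*(-1)) - 1*14) = (25*(1/49))*((6 - 3 - 5) - 14) = 25*(-2 - 14)/49 = (25/49)*(-16) = -400/49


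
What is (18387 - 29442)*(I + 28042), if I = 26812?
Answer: -606410970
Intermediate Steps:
(18387 - 29442)*(I + 28042) = (18387 - 29442)*(26812 + 28042) = -11055*54854 = -606410970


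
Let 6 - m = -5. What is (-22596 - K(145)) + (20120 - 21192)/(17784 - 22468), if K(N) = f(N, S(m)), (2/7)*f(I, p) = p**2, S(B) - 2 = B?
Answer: -54304589/2342 ≈ -23187.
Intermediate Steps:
m = 11 (m = 6 - 1*(-5) = 6 + 5 = 11)
S(B) = 2 + B
f(I, p) = 7*p**2/2
K(N) = 1183/2 (K(N) = 7*(2 + 11)**2/2 = (7/2)*13**2 = (7/2)*169 = 1183/2)
(-22596 - K(145)) + (20120 - 21192)/(17784 - 22468) = (-22596 - 1*1183/2) + (20120 - 21192)/(17784 - 22468) = (-22596 - 1183/2) - 1072/(-4684) = -46375/2 - 1072*(-1/4684) = -46375/2 + 268/1171 = -54304589/2342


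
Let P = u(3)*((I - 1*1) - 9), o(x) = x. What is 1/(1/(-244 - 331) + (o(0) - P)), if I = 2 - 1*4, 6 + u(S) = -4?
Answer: -575/69001 ≈ -0.0083332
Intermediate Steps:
u(S) = -10 (u(S) = -6 - 4 = -10)
I = -2 (I = 2 - 4 = -2)
P = 120 (P = -10*((-2 - 1*1) - 9) = -10*((-2 - 1) - 9) = -10*(-3 - 9) = -10*(-12) = 120)
1/(1/(-244 - 331) + (o(0) - P)) = 1/(1/(-244 - 331) + (0 - 1*120)) = 1/(1/(-575) + (0 - 120)) = 1/(-1/575 - 120) = 1/(-69001/575) = -575/69001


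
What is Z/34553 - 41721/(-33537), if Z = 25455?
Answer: 765090016/386267987 ≈ 1.9807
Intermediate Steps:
Z/34553 - 41721/(-33537) = 25455/34553 - 41721/(-33537) = 25455*(1/34553) - 41721*(-1/33537) = 25455/34553 + 13907/11179 = 765090016/386267987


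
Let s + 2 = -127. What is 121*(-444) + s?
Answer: -53853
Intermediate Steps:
s = -129 (s = -2 - 127 = -129)
121*(-444) + s = 121*(-444) - 129 = -53724 - 129 = -53853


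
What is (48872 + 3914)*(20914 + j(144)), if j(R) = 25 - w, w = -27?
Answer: 1106711276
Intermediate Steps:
j(R) = 52 (j(R) = 25 - 1*(-27) = 25 + 27 = 52)
(48872 + 3914)*(20914 + j(144)) = (48872 + 3914)*(20914 + 52) = 52786*20966 = 1106711276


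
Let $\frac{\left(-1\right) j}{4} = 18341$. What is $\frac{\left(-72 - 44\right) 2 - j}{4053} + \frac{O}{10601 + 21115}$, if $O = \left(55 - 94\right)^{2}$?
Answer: $\frac{258402125}{14282772} \approx 18.092$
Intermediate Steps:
$j = -73364$ ($j = \left(-4\right) 18341 = -73364$)
$O = 1521$ ($O = \left(-39\right)^{2} = 1521$)
$\frac{\left(-72 - 44\right) 2 - j}{4053} + \frac{O}{10601 + 21115} = \frac{\left(-72 - 44\right) 2 - -73364}{4053} + \frac{1521}{10601 + 21115} = \left(\left(-116\right) 2 + 73364\right) \frac{1}{4053} + \frac{1521}{31716} = \left(-232 + 73364\right) \frac{1}{4053} + 1521 \cdot \frac{1}{31716} = 73132 \cdot \frac{1}{4053} + \frac{169}{3524} = \frac{73132}{4053} + \frac{169}{3524} = \frac{258402125}{14282772}$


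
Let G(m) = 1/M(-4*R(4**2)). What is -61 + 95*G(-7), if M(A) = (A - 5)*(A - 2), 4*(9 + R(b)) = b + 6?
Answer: -6493/108 ≈ -60.120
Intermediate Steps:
R(b) = -15/2 + b/4 (R(b) = -9 + (b + 6)/4 = -9 + (6 + b)/4 = -9 + (3/2 + b/4) = -15/2 + b/4)
M(A) = (-5 + A)*(-2 + A)
G(m) = 1/108 (G(m) = 1/(10 + (-4*(-15/2 + (1/4)*4**2))**2 - (-28)*(-15/2 + (1/4)*4**2)) = 1/(10 + (-4*(-15/2 + (1/4)*16))**2 - (-28)*(-15/2 + (1/4)*16)) = 1/(10 + (-4*(-15/2 + 4))**2 - (-28)*(-15/2 + 4)) = 1/(10 + (-4*(-7/2))**2 - (-28)*(-7)/2) = 1/(10 + 14**2 - 7*14) = 1/(10 + 196 - 98) = 1/108)
-61 + 95*G(-7) = -61 + 95*(1/108) = -61 + 95/108 = -6493/108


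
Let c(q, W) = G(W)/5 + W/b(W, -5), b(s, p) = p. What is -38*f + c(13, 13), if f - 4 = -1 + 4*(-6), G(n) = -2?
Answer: 795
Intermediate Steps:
c(q, W) = -2/5 - W/5 (c(q, W) = -2/5 + W/(-5) = -2*1/5 + W*(-1/5) = -2/5 - W/5)
f = -21 (f = 4 + (-1 + 4*(-6)) = 4 + (-1 - 24) = 4 - 25 = -21)
-38*f + c(13, 13) = -38*(-21) + (-2/5 - 1/5*13) = 798 + (-2/5 - 13/5) = 798 - 3 = 795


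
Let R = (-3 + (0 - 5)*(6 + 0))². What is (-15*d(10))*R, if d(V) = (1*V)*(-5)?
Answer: 816750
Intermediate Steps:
d(V) = -5*V (d(V) = V*(-5) = -5*V)
R = 1089 (R = (-3 - 5*6)² = (-3 - 30)² = (-33)² = 1089)
(-15*d(10))*R = -(-75)*10*1089 = -15*(-50)*1089 = 750*1089 = 816750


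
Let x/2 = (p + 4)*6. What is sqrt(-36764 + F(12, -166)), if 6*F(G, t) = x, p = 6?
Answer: 2*I*sqrt(9186) ≈ 191.69*I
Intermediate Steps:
x = 120 (x = 2*((6 + 4)*6) = 2*(10*6) = 2*60 = 120)
F(G, t) = 20 (F(G, t) = (1/6)*120 = 20)
sqrt(-36764 + F(12, -166)) = sqrt(-36764 + 20) = sqrt(-36744) = 2*I*sqrt(9186)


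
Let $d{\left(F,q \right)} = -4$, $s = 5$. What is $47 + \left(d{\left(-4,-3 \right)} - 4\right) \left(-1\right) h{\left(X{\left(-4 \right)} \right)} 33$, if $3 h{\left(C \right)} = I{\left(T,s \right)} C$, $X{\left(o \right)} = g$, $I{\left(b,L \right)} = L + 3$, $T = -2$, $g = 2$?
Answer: $1455$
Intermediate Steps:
$I{\left(b,L \right)} = 3 + L$
$X{\left(o \right)} = 2$
$h{\left(C \right)} = \frac{8 C}{3}$ ($h{\left(C \right)} = \frac{\left(3 + 5\right) C}{3} = \frac{8 C}{3}$)
$47 + \left(d{\left(-4,-3 \right)} - 4\right) \left(-1\right) h{\left(X{\left(-4 \right)} \right)} 33 = 47 + \left(-4 - 4\right) \left(-1\right) \frac{8}{3} \cdot 2 \cdot 33 = 47 + \left(-8\right) \left(-1\right) \frac{16}{3} \cdot 33 = 47 + 8 \cdot \frac{16}{3} \cdot 33 = 47 + \frac{128}{3} \cdot 33 = 47 + 1408 = 1455$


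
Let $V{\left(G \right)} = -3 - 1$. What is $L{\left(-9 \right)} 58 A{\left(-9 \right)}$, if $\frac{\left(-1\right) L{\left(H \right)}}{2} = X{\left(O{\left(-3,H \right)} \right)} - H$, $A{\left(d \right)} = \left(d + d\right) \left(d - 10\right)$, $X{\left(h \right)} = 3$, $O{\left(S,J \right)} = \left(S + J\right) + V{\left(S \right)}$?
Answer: $-476064$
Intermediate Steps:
$V{\left(G \right)} = -4$ ($V{\left(G \right)} = -3 - 1 = -4$)
$O{\left(S,J \right)} = -4 + J + S$ ($O{\left(S,J \right)} = \left(S + J\right) - 4 = \left(J + S\right) - 4 = -4 + J + S$)
$A{\left(d \right)} = 2 d \left(-10 + d\right)$
$L{\left(H \right)} = -6 + 2 H$ ($L{\left(H \right)} = - 2 \left(3 - H\right) = -6 + 2 H$)
$L{\left(-9 \right)} 58 A{\left(-9 \right)} = \left(-6 + 2 \left(-9\right)\right) 58 \cdot 2 \left(-9\right) \left(-10 - 9\right) = \left(-6 - 18\right) 58 \cdot 2 \left(-9\right) \left(-19\right) = \left(-24\right) 58 \cdot 342 = \left(-1392\right) 342 = -476064$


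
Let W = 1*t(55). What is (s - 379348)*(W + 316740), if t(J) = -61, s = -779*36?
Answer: -129012491168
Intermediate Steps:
s = -28044
W = -61 (W = 1*(-61) = -61)
(s - 379348)*(W + 316740) = (-28044 - 379348)*(-61 + 316740) = -407392*316679 = -129012491168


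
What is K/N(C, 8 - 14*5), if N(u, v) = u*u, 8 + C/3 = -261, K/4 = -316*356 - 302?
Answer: -451192/651249 ≈ -0.69281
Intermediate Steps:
K = -451192 (K = 4*(-316*356 - 302) = 4*(-112496 - 302) = 4*(-112798) = -451192)
C = -807 (C = -24 + 3*(-261) = -24 - 783 = -807)
N(u, v) = u²
K/N(C, 8 - 14*5) = -451192/((-807)²) = -451192/651249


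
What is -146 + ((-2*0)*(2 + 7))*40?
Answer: -146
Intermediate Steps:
-146 + ((-2*0)*(2 + 7))*40 = -146 + (0*9)*40 = -146 + 0*40 = -146 + 0 = -146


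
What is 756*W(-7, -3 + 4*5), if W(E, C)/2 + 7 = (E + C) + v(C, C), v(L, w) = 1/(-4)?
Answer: 4158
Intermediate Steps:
v(L, w) = -¼ (v(L, w) = 1*(-¼) = -¼)
W(E, C) = -29/2 + 2*C + 2*E (W(E, C) = -14 + 2*((E + C) - ¼) = -14 + 2*((C + E) - ¼) = -14 + 2*(-¼ + C + E) = -14 + (-½ + 2*C + 2*E) = -29/2 + 2*C + 2*E)
756*W(-7, -3 + 4*5) = 756*(-29/2 + 2*(-3 + 4*5) + 2*(-7)) = 756*(-29/2 + 2*(-3 + 20) - 14) = 756*(-29/2 + 2*17 - 14) = 756*(-29/2 + 34 - 14) = 756*(11/2) = 4158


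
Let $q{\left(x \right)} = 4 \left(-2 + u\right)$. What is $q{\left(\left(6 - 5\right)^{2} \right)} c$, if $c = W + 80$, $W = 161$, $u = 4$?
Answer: $1928$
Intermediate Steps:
$q{\left(x \right)} = 8$ ($q{\left(x \right)} = 4 \left(-2 + 4\right) = 4 \cdot 2 = 8$)
$c = 241$ ($c = 161 + 80 = 241$)
$q{\left(\left(6 - 5\right)^{2} \right)} c = 8 \cdot 241 = 1928$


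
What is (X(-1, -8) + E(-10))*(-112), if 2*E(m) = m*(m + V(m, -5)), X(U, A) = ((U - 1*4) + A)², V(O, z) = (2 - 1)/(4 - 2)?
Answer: -24248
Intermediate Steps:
V(O, z) = ½ (V(O, z) = 1/2 = 1*(½) = ½)
X(U, A) = (-4 + A + U)² (X(U, A) = ((U - 4) + A)² = ((-4 + U) + A)² = (-4 + A + U)²)
E(m) = m*(½ + m)/2 (E(m) = (m*(m + ½))/2 = (m*(½ + m))/2 = m*(½ + m)/2)
(X(-1, -8) + E(-10))*(-112) = ((-4 - 8 - 1)² + (¼)*(-10)*(1 + 2*(-10)))*(-112) = ((-13)² + (¼)*(-10)*(1 - 20))*(-112) = (169 + (¼)*(-10)*(-19))*(-112) = (169 + 95/2)*(-112) = (433/2)*(-112) = -24248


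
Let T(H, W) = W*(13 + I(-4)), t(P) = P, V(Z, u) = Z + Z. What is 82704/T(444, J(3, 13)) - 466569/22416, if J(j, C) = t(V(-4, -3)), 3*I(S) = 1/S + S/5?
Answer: -1584258039/1890416 ≈ -838.05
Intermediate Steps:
V(Z, u) = 2*Z
I(S) = 1/(3*S) + S/15 (I(S) = (1/S + S/5)/3 = 1/(3*S) + S/15)
J(j, C) = -8 (J(j, C) = 2*(-4) = -8)
T(H, W) = 253*W/20 (T(H, W) = W*(13 + (1/15)*(5 + (-4)²)/(-4)) = W*(13 + (1/15)*(-¼)*(5 + 16)) = W*(13 + (1/15)*(-¼)*21) = W*(13 - 7/20) = W*(253/20) = 253*W/20)
82704/T(444, J(3, 13)) - 466569/22416 = 82704/(((253/20)*(-8))) - 466569/22416 = 82704/(-506/5) - 466569*1/22416 = 82704*(-5/506) - 155523/7472 = -206760/253 - 155523/7472 = -1584258039/1890416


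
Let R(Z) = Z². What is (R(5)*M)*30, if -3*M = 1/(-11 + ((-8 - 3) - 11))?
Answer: 250/33 ≈ 7.5758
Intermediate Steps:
M = 1/99 (M = -1/(3*(-11 + ((-8 - 3) - 11))) = -1/(3*(-11 + (-11 - 11))) = -1/(3*(-11 - 22)) = -⅓/(-33) = -⅓*(-1/33) = 1/99 ≈ 0.010101)
(R(5)*M)*30 = (5²*(1/99))*30 = (25*(1/99))*30 = (25/99)*30 = 250/33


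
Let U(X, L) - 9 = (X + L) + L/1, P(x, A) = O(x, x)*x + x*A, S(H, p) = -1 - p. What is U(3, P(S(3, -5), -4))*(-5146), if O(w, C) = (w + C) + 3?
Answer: -349928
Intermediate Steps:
O(w, C) = 3 + C + w (O(w, C) = (C + w) + 3 = 3 + C + w)
P(x, A) = A*x + x*(3 + 2*x) (P(x, A) = (3 + x + x)*x + x*A = (3 + 2*x)*x + A*x = x*(3 + 2*x) + A*x = A*x + x*(3 + 2*x))
U(X, L) = 9 + X + 2*L (U(X, L) = 9 + ((X + L) + L/1) = 9 + ((L + X) + L*1) = 9 + ((L + X) + L) = 9 + (X + 2*L) = 9 + X + 2*L)
U(3, P(S(3, -5), -4))*(-5146) = (9 + 3 + 2*((-1 - 1*(-5))*(3 - 4 + 2*(-1 - 1*(-5)))))*(-5146) = (9 + 3 + 2*((-1 + 5)*(3 - 4 + 2*(-1 + 5))))*(-5146) = (9 + 3 + 2*(4*(3 - 4 + 2*4)))*(-5146) = (9 + 3 + 2*(4*(3 - 4 + 8)))*(-5146) = (9 + 3 + 2*(4*7))*(-5146) = (9 + 3 + 2*28)*(-5146) = (9 + 3 + 56)*(-5146) = 68*(-5146) = -349928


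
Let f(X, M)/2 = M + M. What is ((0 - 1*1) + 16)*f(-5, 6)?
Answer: 360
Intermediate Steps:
f(X, M) = 4*M (f(X, M) = 2*(M + M) = 2*(2*M) = 4*M)
((0 - 1*1) + 16)*f(-5, 6) = ((0 - 1*1) + 16)*(4*6) = ((0 - 1) + 16)*24 = (-1 + 16)*24 = 15*24 = 360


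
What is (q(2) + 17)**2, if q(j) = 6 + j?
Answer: 625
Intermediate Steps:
(q(2) + 17)**2 = ((6 + 2) + 17)**2 = (8 + 17)**2 = 25**2 = 625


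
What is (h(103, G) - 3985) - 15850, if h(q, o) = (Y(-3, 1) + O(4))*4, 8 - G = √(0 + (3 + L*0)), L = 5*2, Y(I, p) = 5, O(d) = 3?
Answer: -19803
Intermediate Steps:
L = 10
G = 8 - √3 (G = 8 - √(0 + (3 + 10*0)) = 8 - √(0 + (3 + 0)) = 8 - √(0 + 3) = 8 - √3 ≈ 6.2680)
h(q, o) = 32 (h(q, o) = (5 + 3)*4 = 8*4 = 32)
(h(103, G) - 3985) - 15850 = (32 - 3985) - 15850 = -3953 - 15850 = -19803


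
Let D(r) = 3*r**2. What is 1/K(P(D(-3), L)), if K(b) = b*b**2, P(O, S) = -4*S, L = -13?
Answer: 1/140608 ≈ 7.1120e-6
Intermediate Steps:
K(b) = b**3
1/K(P(D(-3), L)) = 1/((-4*(-13))**3) = 1/(52**3) = 1/140608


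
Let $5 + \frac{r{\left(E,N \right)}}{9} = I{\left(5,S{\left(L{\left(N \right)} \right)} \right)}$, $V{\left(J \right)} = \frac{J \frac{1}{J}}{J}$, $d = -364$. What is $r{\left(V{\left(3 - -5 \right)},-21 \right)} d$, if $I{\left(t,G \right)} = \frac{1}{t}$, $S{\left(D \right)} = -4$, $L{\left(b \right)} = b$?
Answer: $\frac{78624}{5} \approx 15725.0$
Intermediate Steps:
$V{\left(J \right)} = \frac{1}{J}$ ($V{\left(J \right)} = 1 \frac{1}{J} = \frac{1}{J}$)
$r{\left(E,N \right)} = - \frac{216}{5}$ ($r{\left(E,N \right)} = -45 + \frac{9}{5} = - \frac{216}{5}$)
$r{\left(V{\left(3 - -5 \right)},-21 \right)} d = \left(- \frac{216}{5}\right) \left(-364\right) = \frac{78624}{5}$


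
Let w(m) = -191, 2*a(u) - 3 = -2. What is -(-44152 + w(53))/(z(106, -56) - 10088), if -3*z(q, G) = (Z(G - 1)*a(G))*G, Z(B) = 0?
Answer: -3411/776 ≈ -4.3956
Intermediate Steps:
a(u) = 1/2 (a(u) = 3/2 + (1/2)*(-2) = 3/2 - 1 = 1/2)
z(q, G) = 0 (z(q, G) = -0*(1/2)*G/3 = -0*G = -1/3*0 = 0)
-(-44152 + w(53))/(z(106, -56) - 10088) = -(-44152 - 191)/(0 - 10088) = -(-44343)/(-10088) = -(-44343)*(-1)/10088 = -1*3411/776 = -3411/776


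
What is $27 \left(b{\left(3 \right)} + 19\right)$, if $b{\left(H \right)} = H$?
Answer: $594$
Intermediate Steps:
$27 \left(b{\left(3 \right)} + 19\right) = 27 \left(3 + 19\right) = 27 \cdot 22 = 594$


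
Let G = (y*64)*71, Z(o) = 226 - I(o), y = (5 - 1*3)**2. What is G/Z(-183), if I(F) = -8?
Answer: 9088/117 ≈ 77.675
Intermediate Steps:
y = 4 (y = (5 - 3)**2 = 2**2 = 4)
Z(o) = 234 (Z(o) = 226 - 1*(-8) = 226 + 8 = 234)
G = 18176 (G = (4*64)*71 = 256*71 = 18176)
G/Z(-183) = 18176/234 = 18176*(1/234) = 9088/117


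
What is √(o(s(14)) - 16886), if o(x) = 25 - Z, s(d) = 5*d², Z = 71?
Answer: 2*I*√4233 ≈ 130.12*I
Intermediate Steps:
o(x) = -46 (o(x) = 25 - 1*71 = 25 - 71 = -46)
√(o(s(14)) - 16886) = √(-46 - 16886) = √(-16932) = 2*I*√4233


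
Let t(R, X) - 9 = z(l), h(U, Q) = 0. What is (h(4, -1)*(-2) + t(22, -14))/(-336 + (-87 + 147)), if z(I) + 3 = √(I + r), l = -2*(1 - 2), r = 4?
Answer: -1/46 - √6/276 ≈ -0.030614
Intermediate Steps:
l = 2 (l = -2*(-1) = 2)
z(I) = -3 + √(4 + I) (z(I) = -3 + √(I + 4) = -3 + √(4 + I))
t(R, X) = 6 + √6 (t(R, X) = 9 + (-3 + √(4 + 2)) = 9 + (-3 + √6) = 6 + √6)
(h(4, -1)*(-2) + t(22, -14))/(-336 + (-87 + 147)) = (0*(-2) + (6 + √6))/(-336 + (-87 + 147)) = (0 + (6 + √6))/(-336 + 60) = (6 + √6)/(-276) = (6 + √6)*(-1/276) = -1/46 - √6/276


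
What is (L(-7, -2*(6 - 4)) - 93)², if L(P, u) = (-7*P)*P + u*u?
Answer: 176400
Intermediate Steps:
L(P, u) = u² - 7*P² (L(P, u) = -7*P² + u² = u² - 7*P²)
(L(-7, -2*(6 - 4)) - 93)² = (((-2*(6 - 4))² - 7*(-7)²) - 93)² = (((-2*2)² - 7*49) - 93)² = (((-4)² - 343) - 93)² = ((16 - 343) - 93)² = (-327 - 93)² = (-420)² = 176400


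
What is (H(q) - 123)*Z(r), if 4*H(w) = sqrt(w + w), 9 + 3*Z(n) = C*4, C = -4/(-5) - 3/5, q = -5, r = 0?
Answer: 1681/5 - 41*I*sqrt(10)/60 ≈ 336.2 - 2.1609*I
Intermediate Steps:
C = 1/5 (C = -4*(-1/5) - 3*1/5 = 4/5 - 3/5 = 1/5 ≈ 0.20000)
Z(n) = -41/15 (Z(n) = -3 + ((1/5)*4)/3 = -3 + (1/3)*(4/5) = -3 + 4/15 = -41/15)
H(w) = sqrt(2)*sqrt(w)/4 (H(w) = sqrt(w + w)/4 = sqrt(2*w)/4 = (sqrt(2)*sqrt(w))/4 = sqrt(2)*sqrt(w)/4)
(H(q) - 123)*Z(r) = (sqrt(2)*sqrt(-5)/4 - 123)*(-41/15) = (sqrt(2)*(I*sqrt(5))/4 - 123)*(-41/15) = (I*sqrt(10)/4 - 123)*(-41/15) = (-123 + I*sqrt(10)/4)*(-41/15) = 1681/5 - 41*I*sqrt(10)/60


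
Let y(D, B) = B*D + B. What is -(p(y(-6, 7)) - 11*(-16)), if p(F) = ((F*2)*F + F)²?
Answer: -5832401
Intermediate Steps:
y(D, B) = B + B*D
p(F) = (F + 2*F²)² (p(F) = ((2*F)*F + F)² = (2*F² + F)² = (F + 2*F²)²)
-(p(y(-6, 7)) - 11*(-16)) = -((7*(1 - 6))²*(1 + 2*(7*(1 - 6)))² - 11*(-16)) = -((7*(-5))²*(1 + 2*(7*(-5)))² - (-176)) = -((-35)²*(1 + 2*(-35))² - 1*(-176)) = -(1225*(1 - 70)² + 176) = -(1225*(-69)² + 176) = -(1225*4761 + 176) = -(5832225 + 176) = -1*5832401 = -5832401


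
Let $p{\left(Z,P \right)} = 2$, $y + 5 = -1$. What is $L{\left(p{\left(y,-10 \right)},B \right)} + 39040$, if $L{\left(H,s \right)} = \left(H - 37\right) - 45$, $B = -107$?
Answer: $38960$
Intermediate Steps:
$y = -6$ ($y = -5 - 1 = -6$)
$L{\left(H,s \right)} = -82 + H$ ($L{\left(H,s \right)} = \left(-37 + H\right) - 45 = -82 + H$)
$L{\left(p{\left(y,-10 \right)},B \right)} + 39040 = \left(-82 + 2\right) + 39040 = -80 + 39040 = 38960$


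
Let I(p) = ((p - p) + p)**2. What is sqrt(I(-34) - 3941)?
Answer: I*sqrt(2785) ≈ 52.773*I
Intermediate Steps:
I(p) = p**2 (I(p) = (0 + p)**2 = p**2)
sqrt(I(-34) - 3941) = sqrt((-34)**2 - 3941) = sqrt(1156 - 3941) = sqrt(-2785) = I*sqrt(2785)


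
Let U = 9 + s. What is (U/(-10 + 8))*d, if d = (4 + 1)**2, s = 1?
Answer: -125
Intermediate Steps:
d = 25 (d = 5**2 = 25)
U = 10 (U = 9 + 1 = 10)
(U/(-10 + 8))*d = (10/(-10 + 8))*25 = (10/(-2))*25 = -1/2*10*25 = -5*25 = -125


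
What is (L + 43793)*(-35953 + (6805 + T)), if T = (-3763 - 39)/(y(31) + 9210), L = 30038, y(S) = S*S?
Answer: -21888537029410/10171 ≈ -2.1521e+9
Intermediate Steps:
y(S) = S²
T = -3802/10171 (T = (-3763 - 39)/(31² + 9210) = -3802/(961 + 9210) = -3802/10171 ≈ -0.37381)
(L + 43793)*(-35953 + (6805 + T)) = (30038 + 43793)*(-35953 + (6805 - 3802/10171)) = 73831*(-35953 + 69209853/10171) = 73831*(-296468110/10171) = -21888537029410/10171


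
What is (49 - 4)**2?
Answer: 2025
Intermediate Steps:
(49 - 4)**2 = 45**2 = 2025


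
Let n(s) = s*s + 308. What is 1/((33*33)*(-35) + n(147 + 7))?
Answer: -1/14091 ≈ -7.0967e-5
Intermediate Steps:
n(s) = 308 + s² (n(s) = s² + 308 = 308 + s²)
1/((33*33)*(-35) + n(147 + 7)) = 1/((33*33)*(-35) + (308 + (147 + 7)²)) = 1/(1089*(-35) + (308 + 154²)) = 1/(-38115 + (308 + 23716)) = 1/(-38115 + 24024) = 1/(-14091) = -1/14091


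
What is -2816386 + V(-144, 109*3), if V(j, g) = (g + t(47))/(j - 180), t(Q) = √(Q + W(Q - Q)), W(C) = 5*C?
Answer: -304169797/108 - √47/324 ≈ -2.8164e+6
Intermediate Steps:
t(Q) = √Q (t(Q) = √(Q + 5*(Q - Q)) = √(Q + 5*0) = √(Q + 0) = √Q)
V(j, g) = (g + √47)/(-180 + j) (V(j, g) = (g + √47)/(j - 180) = (g + √47)/(-180 + j))
-2816386 + V(-144, 109*3) = -2816386 + (109*3 + √47)/(-180 - 144) = -2816386 + (327 + √47)/(-324) = -2816386 - (327 + √47)/324 = -2816386 + (-109/108 - √47/324) = -304169797/108 - √47/324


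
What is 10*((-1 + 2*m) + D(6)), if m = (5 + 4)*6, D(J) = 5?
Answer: 1120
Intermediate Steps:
m = 54 (m = 9*6 = 54)
10*((-1 + 2*m) + D(6)) = 10*((-1 + 2*54) + 5) = 10*((-1 + 108) + 5) = 10*(107 + 5) = 10*112 = 1120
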